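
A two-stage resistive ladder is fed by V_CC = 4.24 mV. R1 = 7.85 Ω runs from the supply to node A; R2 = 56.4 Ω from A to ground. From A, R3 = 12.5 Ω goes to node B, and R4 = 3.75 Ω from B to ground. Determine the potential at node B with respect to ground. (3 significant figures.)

V_B ≈ 0.603 mV

The second stage (R3 + R4 = 16.25 Ω) loads node A in parallel with R2.
Effective lower resistance at A: R2 ‖ 16.25 = 12.62 Ω.
First divider: V_A = V_CC · 12.62/(7.85 + 12.62) = 2.614 mV.
V_B = V_A × 0.2308 = 0.6031 mV.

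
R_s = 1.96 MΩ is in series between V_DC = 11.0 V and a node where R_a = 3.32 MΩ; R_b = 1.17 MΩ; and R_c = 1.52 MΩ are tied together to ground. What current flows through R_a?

Parallel bank: R_p = 1/(1/3.32 + 1/1.17 + 1/1.52) = 0.5513 MΩ.
Node voltage V_A = V_DC · R_p/(R_s + R_p) = 11.0 × 0.2195 = 2.415 V.
Branch current I = V_A/R_a = 2.415/3.32 = 0.7274 µA.

I ≈ 0.727 µA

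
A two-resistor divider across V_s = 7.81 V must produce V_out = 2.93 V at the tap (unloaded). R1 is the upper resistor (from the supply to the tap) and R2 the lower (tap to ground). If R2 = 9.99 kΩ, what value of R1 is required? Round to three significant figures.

The divider ratio is R2/(R1+R2) = 2.93/7.81 = 0.3752.
So R1 = R2 · (V_s/V_out − 1) = 9.99 × (7.81/2.93 − 1) = 9.99 × 1.666 = 16.64 kΩ.

R1 ≈ 16.6 kΩ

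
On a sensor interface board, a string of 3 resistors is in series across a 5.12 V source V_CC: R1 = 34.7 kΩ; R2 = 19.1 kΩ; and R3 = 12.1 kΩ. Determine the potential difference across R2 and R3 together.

Total series resistance ΣR = 34.7 + 19.1 + 12.1 = 65.90 kΩ.
R_{R2..R3} = 19.1 + 12.1 = 31.20 kΩ.
By the voltage-divider rule, V = 5.12 × 31.20/65.90 = 2.424 V.

V ≈ 2.42 V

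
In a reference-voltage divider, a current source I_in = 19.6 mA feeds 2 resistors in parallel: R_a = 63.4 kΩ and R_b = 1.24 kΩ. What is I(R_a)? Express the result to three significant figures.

I ≈ 0.376 mA

Two-branch current divider: I_k = I_in · R_other/(R_1 + R_2).
So I = 19.6 × 1.24/64.64 = 0.3760 mA.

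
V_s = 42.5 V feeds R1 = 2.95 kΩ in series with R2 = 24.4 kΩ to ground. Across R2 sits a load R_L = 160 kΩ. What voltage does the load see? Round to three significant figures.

V_out ≈ 37.3 V

R2 ‖ R_L = (24.4 × 160)/(24.4 + 160) = 21.17 kΩ.
Then V_out = V_s · R2'/(R1 + R2') = 42.5 × 21.17/24.12 = 37.30 V.
(Unloaded it would be 37.9 V; the load pulls it down.)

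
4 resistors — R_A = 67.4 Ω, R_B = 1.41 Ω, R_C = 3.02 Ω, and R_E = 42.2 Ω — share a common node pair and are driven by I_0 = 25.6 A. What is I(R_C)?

I ≈ 7.86 A

Total conductance ΣG = 1/67.4 + 1/1.41 + 1/3.02 + 1/42.2 = 1.079 (units of 1/Ω).
Current divider: I(R_C) = I_0 · G_k/ΣG = 25.6 × (0.3311/1.079) = 25.6 × 0.3069 = 7.857 A.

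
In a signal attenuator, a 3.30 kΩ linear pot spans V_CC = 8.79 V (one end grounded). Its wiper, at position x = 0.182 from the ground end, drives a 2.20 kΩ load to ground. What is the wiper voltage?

Lower segment x·R_p = 0.6006 kΩ; upper segment (1−x)·R_p = 2.699 kΩ.
(x·R_p) ‖ R_L = 0.4718 kΩ.
Then V_out = V_CC · 0.4718/(2.699 + 0.4718) = 1.308 V.

V_out ≈ 1.31 V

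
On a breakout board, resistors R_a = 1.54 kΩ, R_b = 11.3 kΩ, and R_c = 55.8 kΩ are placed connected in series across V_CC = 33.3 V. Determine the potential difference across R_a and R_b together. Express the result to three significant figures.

V ≈ 6.23 V

Series total: ΣR = 1.54 + 11.3 + 55.8 = 68.64 kΩ.
R_{R_a..R_b} = 1.54 + 11.3 = 12.84 kΩ.
V = V_CC · R/ΣR = 33.3 × 0.1871 = 6.229 V.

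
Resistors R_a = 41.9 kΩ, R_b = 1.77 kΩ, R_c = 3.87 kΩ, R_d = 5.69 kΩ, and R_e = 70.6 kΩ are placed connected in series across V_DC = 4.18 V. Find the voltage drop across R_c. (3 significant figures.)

V ≈ 0.131 V

Series total: ΣR = 41.9 + 1.77 + 3.87 + 5.69 + 70.6 = 123.8 kΩ.
V = V_DC · R/ΣR = 4.18 × 0.03125 = 0.1306 V.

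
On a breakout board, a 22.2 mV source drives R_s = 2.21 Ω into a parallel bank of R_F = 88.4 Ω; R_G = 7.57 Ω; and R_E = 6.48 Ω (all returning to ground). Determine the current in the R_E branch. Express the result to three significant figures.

I ≈ 2.07 mA

Combine the parallel branches: R_p = (1/88.4 + 1/7.57 + 1/6.48)⁻¹ = 3.359 Ω.
Node voltage V_A = V_CC · R_p/(R_s + R_p) = 22.2 × 0.6031 = 13.39 mV.
I(R_E) = V_A / R_E = 13.39/6.48 = 2.066 mA.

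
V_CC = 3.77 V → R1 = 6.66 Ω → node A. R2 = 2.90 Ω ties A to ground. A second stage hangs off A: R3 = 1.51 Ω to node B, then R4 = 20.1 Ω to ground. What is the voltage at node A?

Node A sees R2 in parallel with the series input of stage 2, R3 + R4 = 21.61 Ω.
R2 ‖ (R3+R4) = 2.557 Ω.
So V_A = 3.77 × 0.2774 = 1.046 V.

V_A ≈ 1.05 V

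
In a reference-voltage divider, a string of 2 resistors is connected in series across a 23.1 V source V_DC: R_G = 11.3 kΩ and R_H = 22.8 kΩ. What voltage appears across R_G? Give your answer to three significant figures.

V ≈ 7.65 V

Series total: ΣR = 11.3 + 22.8 = 34.10 kΩ.
Voltage divider: V = V_DC · (11.30 / 34.10) = 23.1 × 0.3314 = 7.655 V.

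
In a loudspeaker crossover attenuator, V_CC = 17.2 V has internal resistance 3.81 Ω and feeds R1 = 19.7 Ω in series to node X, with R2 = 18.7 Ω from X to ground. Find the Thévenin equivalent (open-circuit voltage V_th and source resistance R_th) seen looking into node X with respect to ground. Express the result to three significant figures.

V_th ≈ 7.62 V, R_th ≈ 10.4 Ω

R1' = 3.81 + 19.7 = 23.51 Ω (source resistance + R1).
With X open, the divider is unloaded: V_th = 17.2 × 18.7/42.21 = 7.620 V.
Looking into X with the source shorted: R_th = R1'·R2/(R1'+R2) = 23.51 × 18.7/42.21 = 10.42 Ω.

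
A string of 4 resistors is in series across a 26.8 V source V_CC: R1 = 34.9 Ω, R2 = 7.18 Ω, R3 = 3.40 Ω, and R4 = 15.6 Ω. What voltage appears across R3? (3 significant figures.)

ΣR = 34.9 + 7.18 + 3.40 + 15.6 = 61.08 Ω.
V = V_CC · R/ΣR = 26.8 × 0.05566 = 1.492 V.

V ≈ 1.49 V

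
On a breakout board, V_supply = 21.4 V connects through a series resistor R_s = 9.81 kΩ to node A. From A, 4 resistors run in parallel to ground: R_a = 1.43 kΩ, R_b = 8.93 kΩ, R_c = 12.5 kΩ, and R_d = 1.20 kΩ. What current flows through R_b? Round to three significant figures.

I ≈ 0.134 mA

Parallel bank: R_p = 1/(1/1.43 + 1/8.93 + 1/12.5 + 1/1.20) = 0.5798 kΩ.
Node voltage V_A = V_supply · R_p/(R_s + R_p) = 21.4 × 0.05581 = 1.194 V.
Branch current I = V_A/R_b = 1.194/8.93 = 0.1337 mA.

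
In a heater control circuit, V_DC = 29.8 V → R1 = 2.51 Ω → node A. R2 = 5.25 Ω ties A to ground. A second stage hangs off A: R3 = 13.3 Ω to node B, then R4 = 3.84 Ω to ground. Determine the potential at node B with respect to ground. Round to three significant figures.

V_B ≈ 4.11 V

Looking into the second stage from A: R3 + R4 = 17.14 Ω appears in parallel with R2.
Effective lower resistance at A: R2 ‖ 17.14 = 4.019 Ω.
V_A = 29.8 × 4.019/(2.51 + 4.019) = 18.34 V.
Then the unloaded second divider: V_B = V_A × R4/(R3+R4) = 18.34 × 0.2240 = 4.110 V.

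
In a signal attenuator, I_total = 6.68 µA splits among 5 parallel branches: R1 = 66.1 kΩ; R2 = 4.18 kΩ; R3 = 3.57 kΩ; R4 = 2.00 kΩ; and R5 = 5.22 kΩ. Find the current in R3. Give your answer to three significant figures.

Conductances: ΣG = 1/66.1 + 1/4.18 + 1/3.57 + 1/2.00 + 1/5.22 = 1.226 (1/kΩ).
Current divider: I(R3) = I_total · G_k/ΣG = 6.68 × (0.2801/1.226) = 6.68 × 0.2285 = 1.526 µA.

I ≈ 1.53 µA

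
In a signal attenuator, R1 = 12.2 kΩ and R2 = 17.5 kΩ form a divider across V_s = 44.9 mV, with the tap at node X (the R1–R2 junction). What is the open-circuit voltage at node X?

Open-circuit (no load on X): V_th = V_s · R2/(R1 + R2) = 44.9 × 17.5/(12.20 + 17.5) = 26.46 mV.

V_th ≈ 26.5 mV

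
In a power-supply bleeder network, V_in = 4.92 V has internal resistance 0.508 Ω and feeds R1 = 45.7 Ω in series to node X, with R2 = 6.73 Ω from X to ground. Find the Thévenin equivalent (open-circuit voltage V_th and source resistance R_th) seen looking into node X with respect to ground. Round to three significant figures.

V_th ≈ 0.625 V, R_th ≈ 5.87 Ω

R1' = 0.508 + 45.7 = 46.21 Ω (source resistance + R1).
Open-circuit (no load on X): V_th = V_in · R2/(R1' + R2) = 4.92 × 6.73/(46.21 + 6.73) = 0.6255 V.
With V_in suppressed (replaced by a short), R_th = R1' ‖ R2 = (46.21 × 6.73)/(46.21 + 6.73) = 5.874 Ω.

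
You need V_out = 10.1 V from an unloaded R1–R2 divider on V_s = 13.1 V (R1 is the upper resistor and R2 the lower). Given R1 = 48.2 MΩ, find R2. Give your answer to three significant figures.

V_out/V_s = R2/(R1+R2) = 0.7710.
Rearranging, R2 = R1·k/(1−k) = 48.2 × 3.367 = 162.3 MΩ.

R2 ≈ 162 MΩ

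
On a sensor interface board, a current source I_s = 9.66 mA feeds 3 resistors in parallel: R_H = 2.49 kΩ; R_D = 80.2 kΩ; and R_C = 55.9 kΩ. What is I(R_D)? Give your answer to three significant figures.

Total conductance ΣG = 1/2.49 + 1/80.2 + 1/55.9 = 0.4320 (units of 1/kΩ).
Current divider: I(R_D) = I_s · G_k/ΣG = 9.66 × (0.01247/0.4320) = 9.66 × 0.02887 = 0.2788 mA.

I ≈ 0.279 mA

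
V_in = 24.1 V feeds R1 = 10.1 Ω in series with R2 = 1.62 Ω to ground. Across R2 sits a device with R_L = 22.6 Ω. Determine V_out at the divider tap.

First combine the lower leg with the load: R2 ‖ R_L = 1.512 Ω.
Voltage divider with the loaded lower leg: V_out = 24.1 × 1.512/(10.1 + 1.512) = 24.1 × 0.1302 = 3.137 V.

V_out ≈ 3.14 V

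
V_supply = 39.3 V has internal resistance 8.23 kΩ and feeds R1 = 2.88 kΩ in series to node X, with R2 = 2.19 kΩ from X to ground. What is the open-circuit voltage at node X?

V_th ≈ 6.47 V

R1' = 8.23 + 2.88 = 11.11 kΩ (source resistance + R1).
With X open, the divider is unloaded: V_th = 39.3 × 2.19/13.30 = 6.471 V.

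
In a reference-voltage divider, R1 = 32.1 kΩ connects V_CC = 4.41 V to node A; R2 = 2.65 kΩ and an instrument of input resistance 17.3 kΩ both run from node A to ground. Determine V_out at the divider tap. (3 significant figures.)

First combine the lower leg with the load: R2 ‖ R_L = 2.298 kΩ.
Then V_out = V_CC · R2'/(R1 + R2') = 4.41 × 2.298/34.40 = 0.2946 V.

V_out ≈ 0.295 V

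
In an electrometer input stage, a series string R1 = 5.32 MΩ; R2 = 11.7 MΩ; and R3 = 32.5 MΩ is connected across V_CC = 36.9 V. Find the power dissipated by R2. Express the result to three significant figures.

The common current is I = 36.9/49.52 = 0.7452 µA.
P = I²R = 0.5553 × 11.7 = 6.496 µW.

P ≈ 6.50 µW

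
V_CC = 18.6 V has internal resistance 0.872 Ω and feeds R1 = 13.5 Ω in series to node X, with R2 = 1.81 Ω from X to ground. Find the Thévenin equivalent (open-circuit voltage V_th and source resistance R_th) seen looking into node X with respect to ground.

V_th ≈ 2.08 V, R_th ≈ 1.61 Ω

R1' = 0.872 + 13.5 = 14.37 Ω (source resistance + R1).
Open-circuit (no load on X): V_th = V_CC · R2/(R1' + R2) = 18.6 × 1.81/(14.37 + 1.81) = 2.080 V.
Looking into X with the source shorted: R_th = R1'·R2/(R1'+R2) = 14.37 × 1.81/16.18 = 1.608 Ω.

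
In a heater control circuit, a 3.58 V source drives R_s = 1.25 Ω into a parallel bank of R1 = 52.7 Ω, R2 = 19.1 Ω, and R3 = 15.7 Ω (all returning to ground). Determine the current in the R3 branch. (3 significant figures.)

I ≈ 0.195 A

Equivalent of the parallel group: R_p = 7.406 Ω.
V_A = 3.58 × 7.406/8.656 = 3.063 V.
I(R3) = V_A / R3 = 3.063/15.7 = 0.1951 A.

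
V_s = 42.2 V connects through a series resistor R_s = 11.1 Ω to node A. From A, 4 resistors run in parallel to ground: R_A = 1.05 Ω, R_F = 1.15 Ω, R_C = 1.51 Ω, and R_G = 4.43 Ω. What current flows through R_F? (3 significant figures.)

Combine the parallel branches: R_p = (1/1.05 + 1/1.15 + 1/1.51 + 1/4.43)⁻¹ = 0.3690 Ω.
V_A = 42.2 × 0.3690/11.47 = 1.358 V.
Branch current I = V_A/R_F = 1.358/1.15 = 1.181 A.

I ≈ 1.18 A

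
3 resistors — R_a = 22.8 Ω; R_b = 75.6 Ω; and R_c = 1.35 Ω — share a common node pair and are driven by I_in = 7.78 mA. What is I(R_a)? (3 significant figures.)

ΣG = 1/22.8 + 1/75.6 + 1/1.35 = 0.7978.
R_a takes the fraction G_k/ΣG = 0.04386/0.7978 = 0.05497, so I = 7.78 × 0.05497 = 0.4277 mA.

I ≈ 0.428 mA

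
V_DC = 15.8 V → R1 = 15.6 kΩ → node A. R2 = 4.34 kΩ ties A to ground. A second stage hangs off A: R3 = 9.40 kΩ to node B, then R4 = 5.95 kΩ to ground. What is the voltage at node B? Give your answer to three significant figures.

Node A sees R2 in parallel with the series input of stage 2, R3 + R4 = 15.35 kΩ.
Effective lower resistance at A: R2 ‖ 15.35 = 3.383 kΩ.
First divider: V_A = V_DC · 3.383/(15.6 + 3.383) = 2.816 V.
Then the unloaded second divider: V_B = V_A × R4/(R3+R4) = 2.816 × 0.3876 = 1.092 V.

V_B ≈ 1.09 V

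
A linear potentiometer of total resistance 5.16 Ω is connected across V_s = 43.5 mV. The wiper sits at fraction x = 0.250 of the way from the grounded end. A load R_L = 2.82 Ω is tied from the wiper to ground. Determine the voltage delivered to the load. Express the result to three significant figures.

V_out ≈ 8.10 mV

The pot divides into 3.870 Ω above the wiper and 1.290 Ω below.
Lower segment in parallel with the load: 1.290 ‖ 2.82 = 0.8851 Ω.
Then V_out = V_s · 0.8851/(3.870 + 0.8851) = 8.097 mV.
(Unloaded: V_out = x·V_s = 10.9 mV.)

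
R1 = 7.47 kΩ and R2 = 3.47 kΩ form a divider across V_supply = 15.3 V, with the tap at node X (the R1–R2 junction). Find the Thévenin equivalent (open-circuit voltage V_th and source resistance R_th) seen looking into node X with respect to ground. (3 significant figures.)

V_th ≈ 4.85 V, R_th ≈ 2.37 kΩ

V_th is the unloaded tap voltage: V_supply · R2/(R1+R2) = 15.3 × 0.3172 = 4.853 V.
Looking into X with the source shorted: R_th = R1·R2/(R1+R2) = 7.470 × 3.47/10.94 = 2.369 kΩ.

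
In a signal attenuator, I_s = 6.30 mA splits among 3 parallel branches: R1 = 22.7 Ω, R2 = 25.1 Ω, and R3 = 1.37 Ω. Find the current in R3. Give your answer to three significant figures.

ΣG = 1/22.7 + 1/25.1 + 1/1.37 = 0.8138.
By the current-divider rule, I = I_s · G_k/ΣG = 6.30 × 0.8969 = 5.651 mA.

I ≈ 5.65 mA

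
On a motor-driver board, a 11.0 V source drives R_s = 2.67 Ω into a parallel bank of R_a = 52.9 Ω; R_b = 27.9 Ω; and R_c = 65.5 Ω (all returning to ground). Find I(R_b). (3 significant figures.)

Combine the parallel branches: R_p = (1/52.9 + 1/27.9 + 1/65.5)⁻¹ = 14.28 Ω.
V_A by voltage divider: V_A = 11.0 × 14.28/(2.67 + 14.28) = 9.268 V.
Branch current I = V_A/R_b = 9.268/27.9 = 0.3322 A.
(Equivalently: I_total = 0.6489 A, then current-divider fraction G_k/ΣG = 0.5119.)

I ≈ 0.332 A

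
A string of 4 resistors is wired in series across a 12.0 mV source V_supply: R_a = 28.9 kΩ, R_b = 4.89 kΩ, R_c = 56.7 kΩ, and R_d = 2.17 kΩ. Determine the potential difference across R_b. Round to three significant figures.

V ≈ 0.633 mV

Series total: ΣR = 28.9 + 4.89 + 56.7 + 2.17 = 92.66 kΩ.
V = V_supply · R/ΣR = 12.0 × 0.05277 = 0.6333 mV.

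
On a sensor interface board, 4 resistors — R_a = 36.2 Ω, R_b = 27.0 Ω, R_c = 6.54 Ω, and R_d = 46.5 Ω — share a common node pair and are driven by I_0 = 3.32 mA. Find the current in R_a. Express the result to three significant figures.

I ≈ 0.384 mA

Total conductance ΣG = 1/36.2 + 1/27.0 + 1/6.54 + 1/46.5 = 0.2391 (units of 1/Ω).
By the current-divider rule, I = I_0 · G_k/ΣG = 3.32 × 0.1155 = 0.3836 mA.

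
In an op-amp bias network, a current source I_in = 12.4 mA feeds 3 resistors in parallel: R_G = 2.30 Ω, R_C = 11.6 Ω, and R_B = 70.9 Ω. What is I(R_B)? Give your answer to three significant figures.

Total conductance ΣG = 1/2.30 + 1/11.6 + 1/70.9 = 0.5351 (units of 1/Ω).
By the current-divider rule, I = I_in · G_k/ΣG = 12.4 × 0.02636 = 0.3268 mA.

I ≈ 0.327 mA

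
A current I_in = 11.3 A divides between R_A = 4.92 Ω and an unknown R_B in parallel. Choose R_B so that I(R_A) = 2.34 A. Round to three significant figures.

R_B ≈ 1.28 Ω

Two-branch current divider: I_A = I_in · R_B/(R_A + R_B).
2.34/11.3 = R_B/(R_A + R_B) → R_B = R_A · (0.2071)/(1 − 0.2071) = 4.92 × 0.2612 = 1.285 Ω.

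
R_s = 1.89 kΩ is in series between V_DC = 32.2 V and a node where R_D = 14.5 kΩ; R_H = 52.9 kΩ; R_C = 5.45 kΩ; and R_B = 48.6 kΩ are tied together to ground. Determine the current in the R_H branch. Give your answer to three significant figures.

I ≈ 0.392 mA

Parallel bank: R_p = 1/(1/14.5 + 1/52.9 + 1/5.45 + 1/48.6) = 3.425 kΩ.
Node voltage V_A = V_DC · R_p/(R_s + R_p) = 32.2 × 0.6444 = 20.75 V.
I(R_H) = V_A / R_H = 20.75/52.9 = 0.3923 mA.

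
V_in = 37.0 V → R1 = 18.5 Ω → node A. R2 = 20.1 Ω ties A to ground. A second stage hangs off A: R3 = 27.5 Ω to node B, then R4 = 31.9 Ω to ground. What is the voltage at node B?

V_B ≈ 8.90 V

Node A sees R2 in parallel with the series input of stage 2, R3 + R4 = 59.40 Ω.
Effective lower resistance at A: R2 ‖ 59.40 = 15.02 Ω.
First divider: V_A = V_in · 15.02/(18.5 + 15.02) = 16.58 V.
Stage 2 is unloaded, so V_B = V_A · R4/(R3+R4) = 16.58 × 31.9/59.40 = 8.903 V.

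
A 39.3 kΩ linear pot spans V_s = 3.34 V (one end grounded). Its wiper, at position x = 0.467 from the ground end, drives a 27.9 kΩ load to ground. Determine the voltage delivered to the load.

Lower segment x·R_p = 18.35 kΩ; upper segment (1−x)·R_p = 20.95 kΩ.
R_L loads the lower segment: effective lower R = 11.07 kΩ.
Then V_out = V_s · 11.07/(20.95 + 11.07) = 1.155 V.

V_out ≈ 1.15 V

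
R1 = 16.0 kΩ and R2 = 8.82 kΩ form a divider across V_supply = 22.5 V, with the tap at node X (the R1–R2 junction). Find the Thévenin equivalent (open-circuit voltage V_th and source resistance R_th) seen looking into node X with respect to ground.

V_th is the unloaded tap voltage: V_supply · R2/(R1+R2) = 22.5 × 0.3554 = 7.996 V.
Zeroing V_supply shorts the top of R1 to ground, so R_th = R1 ‖ R2 = 5.686 kΩ.

V_th ≈ 8.00 V, R_th ≈ 5.69 kΩ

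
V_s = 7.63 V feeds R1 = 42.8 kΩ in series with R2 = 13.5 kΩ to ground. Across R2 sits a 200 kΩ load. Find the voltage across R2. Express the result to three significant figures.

V_out ≈ 1.74 V

First combine the lower leg with the load: R2 ‖ R_L = 12.65 kΩ.
Now apply the divider: V_out = 7.63 × 0.2281 = 1.740 V.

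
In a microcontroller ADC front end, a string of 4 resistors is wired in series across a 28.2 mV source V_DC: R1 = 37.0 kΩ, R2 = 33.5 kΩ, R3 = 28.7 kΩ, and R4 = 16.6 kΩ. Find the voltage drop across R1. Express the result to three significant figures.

ΣR = 37.0 + 33.5 + 28.7 + 16.6 = 115.8 kΩ.
By the voltage-divider rule, V = 28.2 × 37.00/115.8 = 9.010 mV.

V ≈ 9.01 mV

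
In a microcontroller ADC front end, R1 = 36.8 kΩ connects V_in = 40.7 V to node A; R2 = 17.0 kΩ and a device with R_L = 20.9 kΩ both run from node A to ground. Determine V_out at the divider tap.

R2 ‖ R_L = (17.0 × 20.9)/(17.0 + 20.9) = 9.375 kΩ.
Voltage divider with the loaded lower leg: V_out = 40.7 × 9.375/(36.8 + 9.375) = 40.7 × 0.2030 = 8.263 V.

V_out ≈ 8.26 V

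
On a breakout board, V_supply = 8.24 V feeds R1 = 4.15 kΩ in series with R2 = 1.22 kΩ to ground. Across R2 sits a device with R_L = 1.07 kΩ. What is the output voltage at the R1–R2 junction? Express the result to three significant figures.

V_out ≈ 0.995 V

First combine the lower leg with the load: R2 ‖ R_L = 0.5700 kΩ.
Then V_out = V_supply · R2'/(R1 + R2') = 8.24 × 0.5700/4.720 = 0.9952 V.
(Unloaded it would be 1.87 V; the load pulls it down.)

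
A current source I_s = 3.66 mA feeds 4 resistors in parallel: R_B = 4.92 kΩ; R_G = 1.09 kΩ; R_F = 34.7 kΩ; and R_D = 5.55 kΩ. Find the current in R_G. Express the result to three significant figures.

I ≈ 2.53 mA

Total conductance ΣG = 1/4.92 + 1/1.09 + 1/34.7 + 1/5.55 = 1.330 (units of 1/kΩ).
R_G takes the fraction G_k/ΣG = 0.9174/1.330 = 0.6900, so I = 3.66 × 0.6900 = 2.525 mA.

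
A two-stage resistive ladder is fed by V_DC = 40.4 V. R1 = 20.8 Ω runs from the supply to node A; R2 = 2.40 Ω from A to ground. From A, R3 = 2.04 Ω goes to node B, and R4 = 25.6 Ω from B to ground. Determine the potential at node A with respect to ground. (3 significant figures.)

The second stage (R3 + R4 = 27.64 Ω) loads node A in parallel with R2.
Effective lower resistance at A: R2 ‖ 27.64 = 2.208 Ω.
So V_A = 40.4 × 0.09598 = 3.877 V.

V_A ≈ 3.88 V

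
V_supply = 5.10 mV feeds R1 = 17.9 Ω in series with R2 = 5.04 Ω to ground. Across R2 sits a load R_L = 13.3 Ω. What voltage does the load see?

First combine the lower leg with the load: R2 ‖ R_L = 3.655 Ω.
Then V_out = V_supply · R2'/(R1 + R2') = 5.10 × 3.655/21.55 = 0.8648 mV.

V_out ≈ 0.865 mV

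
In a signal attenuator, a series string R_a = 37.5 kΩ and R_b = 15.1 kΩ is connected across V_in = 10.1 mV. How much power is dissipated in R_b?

The common current is I = 10.1/52.60 = 0.1920 µA.
V(R_b) = I·R = 2.899 mV; P = V·I = 2.899 × 0.1920 = 0.5567 nW.

P ≈ 0.557 nW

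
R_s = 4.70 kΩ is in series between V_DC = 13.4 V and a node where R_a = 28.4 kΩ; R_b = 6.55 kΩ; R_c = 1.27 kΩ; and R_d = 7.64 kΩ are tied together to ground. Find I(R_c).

Combine the parallel branches: R_p = (1/28.4 + 1/6.55 + 1/1.27 + 1/7.64)⁻¹ = 0.9040 kΩ.
V_A = 13.4 × 0.9040/5.604 = 2.162 V.
I(R_c) = V_A / R_c = 2.162/1.27 = 1.702 mA.

I ≈ 1.70 mA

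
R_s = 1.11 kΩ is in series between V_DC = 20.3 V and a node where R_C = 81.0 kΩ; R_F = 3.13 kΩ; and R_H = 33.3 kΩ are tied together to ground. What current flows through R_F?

I ≈ 4.63 mA

Equivalent of the parallel group: R_p = 2.763 kΩ.
V_A by voltage divider: V_A = 20.3 × 2.763/(1.11 + 2.763) = 14.48 V.
I(R_F) = V_A / R_F = 14.48/3.13 = 4.627 mA.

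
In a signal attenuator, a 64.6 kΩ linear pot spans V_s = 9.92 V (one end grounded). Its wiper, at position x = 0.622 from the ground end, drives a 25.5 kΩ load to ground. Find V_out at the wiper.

V_out ≈ 3.87 V

Split the track: R_lower = x·R_p = 40.18 kΩ, R_upper = (1−x)·R_p = 24.42 kΩ.
(x·R_p) ‖ R_L = 15.60 kΩ.
V_out = 9.92 × 15.60/(24.42 + 15.60) = 3.867 V.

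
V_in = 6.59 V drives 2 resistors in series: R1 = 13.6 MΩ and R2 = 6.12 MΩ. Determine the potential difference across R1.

V ≈ 4.54 V

Total series resistance ΣR = 13.6 + 6.12 = 19.72 MΩ.
By the voltage-divider rule, V = 6.59 × 13.60/19.72 = 4.545 V.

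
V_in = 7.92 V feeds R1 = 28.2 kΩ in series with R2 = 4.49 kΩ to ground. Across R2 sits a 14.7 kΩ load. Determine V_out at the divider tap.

V_out ≈ 0.861 V

The load sits in parallel with R2, giving an effective lower resistance R2' = R2·R_L/(R2+R_L) = 3.439 kΩ.
Then V_out = V_in · R2'/(R1 + R2') = 7.92 × 3.439/31.64 = 0.8610 V.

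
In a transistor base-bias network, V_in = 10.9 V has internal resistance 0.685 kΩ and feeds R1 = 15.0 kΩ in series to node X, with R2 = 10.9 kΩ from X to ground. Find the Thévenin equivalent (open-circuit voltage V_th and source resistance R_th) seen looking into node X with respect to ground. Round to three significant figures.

R1' = 0.685 + 15.0 = 15.69 kΩ (source resistance + R1).
With X open, the divider is unloaded: V_th = 10.9 × 10.9/26.59 = 4.469 V.
Looking into X with the source shorted: R_th = R1'·R2/(R1'+R2) = 15.69 × 10.9/26.59 = 6.431 kΩ.

V_th ≈ 4.47 V, R_th ≈ 6.43 kΩ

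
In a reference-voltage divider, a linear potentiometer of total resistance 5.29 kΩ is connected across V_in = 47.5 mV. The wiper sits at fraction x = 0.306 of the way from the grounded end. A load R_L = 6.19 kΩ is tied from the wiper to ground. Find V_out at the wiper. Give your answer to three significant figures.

V_out ≈ 12.3 mV

The pot divides into 3.671 kΩ above the wiper and 1.619 kΩ below.
R_L loads the lower segment: effective lower R = 1.283 kΩ.
Loaded-divider output: V_out = 47.5 × 0.2590 = 12.30 mV.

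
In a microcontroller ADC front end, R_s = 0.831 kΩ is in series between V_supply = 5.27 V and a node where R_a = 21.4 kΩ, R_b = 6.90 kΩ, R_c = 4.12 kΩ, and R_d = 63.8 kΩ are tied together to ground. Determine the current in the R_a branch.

Combine the parallel branches: R_p = (1/21.4 + 1/6.90 + 1/4.12 + 1/63.8)⁻¹ = 2.222 kΩ.
V_A = 5.27 × 2.222/3.053 = 3.836 V.
Branch current I = V_A/R_a = 3.836/21.4 = 0.1792 mA.
(Check via current divider: I_total = 1.726 mA; share G_k/ΣG = 0.1038 → same result.)

I ≈ 0.179 mA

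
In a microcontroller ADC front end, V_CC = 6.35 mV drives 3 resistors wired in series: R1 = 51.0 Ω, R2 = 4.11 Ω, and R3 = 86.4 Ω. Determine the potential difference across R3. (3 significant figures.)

V ≈ 3.88 mV

ΣR = 51.0 + 4.11 + 86.4 = 141.5 Ω.
Voltage divider: V = V_CC · (86.40 / 141.5) = 6.35 × 0.6106 = 3.877 mV.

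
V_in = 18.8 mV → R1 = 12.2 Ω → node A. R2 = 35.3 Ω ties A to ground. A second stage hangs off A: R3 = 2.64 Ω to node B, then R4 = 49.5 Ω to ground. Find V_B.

V_B ≈ 11.3 mV

The second stage (R3 + R4 = 52.14 Ω) loads node A in parallel with R2.
Effective lower resistance at A: R2 ‖ 52.14 = 21.05 Ω.
V_A = 18.8 × 21.05/(12.2 + 21.05) = 11.90 mV.
Then the unloaded second divider: V_B = V_A × R4/(R3+R4) = 11.90 × 0.9494 = 11.30 mV.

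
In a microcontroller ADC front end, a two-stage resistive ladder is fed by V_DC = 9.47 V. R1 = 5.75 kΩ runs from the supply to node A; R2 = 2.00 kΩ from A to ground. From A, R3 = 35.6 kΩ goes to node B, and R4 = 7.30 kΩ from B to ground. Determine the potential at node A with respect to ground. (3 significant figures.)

Node A sees R2 in parallel with the series input of stage 2, R3 + R4 = 42.90 kΩ.
R2 ‖ (R3+R4) = 1.911 kΩ.
V_A = 9.47 × 1.911/(5.75 + 1.911) = 2.362 V.

V_A ≈ 2.36 V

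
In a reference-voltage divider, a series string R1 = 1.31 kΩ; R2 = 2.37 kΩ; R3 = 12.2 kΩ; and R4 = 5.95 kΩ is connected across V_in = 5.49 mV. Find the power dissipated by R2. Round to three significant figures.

P ≈ 0.150 nW

ΣR = 21.83 kΩ → I = 5.49/21.83 = 0.2515 µA.
V(R2) = I·R = 0.5960 mV; P = V·I = 0.5960 × 0.2515 = 0.1499 nW.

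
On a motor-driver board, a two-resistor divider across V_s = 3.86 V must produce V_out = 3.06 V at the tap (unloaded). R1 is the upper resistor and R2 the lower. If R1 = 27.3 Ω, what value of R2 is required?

R2 ≈ 104 Ω

V_out/V_s = R2/(R1+R2) = 0.7927.
R2 = R1 · 0.7927/(1 − 0.7927) = 104.4 Ω.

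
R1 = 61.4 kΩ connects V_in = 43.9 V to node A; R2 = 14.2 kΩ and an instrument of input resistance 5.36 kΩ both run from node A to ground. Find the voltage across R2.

V_out ≈ 2.62 V

R2 ‖ R_L = (14.2 × 5.36)/(14.2 + 5.36) = 3.891 kΩ.
Now apply the divider: V_out = 43.9 × 0.05960 = 2.616 V.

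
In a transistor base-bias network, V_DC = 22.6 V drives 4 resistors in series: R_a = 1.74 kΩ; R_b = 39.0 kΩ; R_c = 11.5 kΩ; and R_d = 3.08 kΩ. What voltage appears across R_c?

V ≈ 4.70 V

ΣR = 1.74 + 39.0 + 11.5 + 3.08 = 55.32 kΩ.
By the voltage-divider rule, V = 22.6 × 11.50/55.32 = 4.698 V.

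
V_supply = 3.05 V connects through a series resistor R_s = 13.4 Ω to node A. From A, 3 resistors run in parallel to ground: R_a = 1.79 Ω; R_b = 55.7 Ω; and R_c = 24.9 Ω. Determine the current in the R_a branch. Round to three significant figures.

Parallel bank: R_p = 1/(1/1.79 + 1/55.7 + 1/24.9) = 1.621 Ω.
V_A by voltage divider: V_A = 3.05 × 1.621/(13.4 + 1.621) = 0.3292 V.
I(R_a) = V_A / R_a = 0.3292/1.79 = 0.1839 A.

I ≈ 0.184 A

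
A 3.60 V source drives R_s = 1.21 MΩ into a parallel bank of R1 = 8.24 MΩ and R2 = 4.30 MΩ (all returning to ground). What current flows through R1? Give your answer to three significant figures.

I ≈ 0.306 µA

Parallel bank: R_p = 1/(1/8.24 + 1/4.30) = 2.826 MΩ.
Node voltage V_A = V_s · R_p/(R_s + R_p) = 3.60 × 0.7002 = 2.521 V.
I(R1) = V_A / R1 = 2.521/8.24 = 0.3059 µA.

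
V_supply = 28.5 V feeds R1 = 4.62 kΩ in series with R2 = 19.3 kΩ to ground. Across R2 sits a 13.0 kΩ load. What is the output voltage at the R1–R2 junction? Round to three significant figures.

V_out ≈ 17.9 V

First combine the lower leg with the load: R2 ‖ R_L = 7.768 kΩ.
Voltage divider with the loaded lower leg: V_out = 28.5 × 7.768/(4.62 + 7.768) = 28.5 × 0.6271 = 17.87 V.
(Unloaded it would be 23.0 V; the load pulls it down.)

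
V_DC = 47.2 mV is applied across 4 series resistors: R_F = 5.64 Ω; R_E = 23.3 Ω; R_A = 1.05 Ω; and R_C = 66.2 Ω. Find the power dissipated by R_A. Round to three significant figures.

Series current I = V_DC/ΣR = 47.2/96.19 = 0.4907 mA.
V(R_A) = I·R = 0.5152 mV; P = V·I = 0.5152 × 0.4907 = 0.2528 µW.

P ≈ 0.253 µW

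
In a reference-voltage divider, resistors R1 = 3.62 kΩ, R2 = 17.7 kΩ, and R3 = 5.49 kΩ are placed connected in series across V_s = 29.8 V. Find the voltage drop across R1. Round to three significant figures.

V ≈ 4.02 V

ΣR = 3.62 + 17.7 + 5.49 = 26.81 kΩ.
By the voltage-divider rule, V = 29.8 × 3.620/26.81 = 4.024 V.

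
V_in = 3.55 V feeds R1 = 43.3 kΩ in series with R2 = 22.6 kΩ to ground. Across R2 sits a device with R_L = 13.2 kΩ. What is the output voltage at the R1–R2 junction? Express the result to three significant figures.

V_out ≈ 0.573 V

First combine the lower leg with the load: R2 ‖ R_L = 8.333 kΩ.
Voltage divider with the loaded lower leg: V_out = 3.55 × 8.333/(43.3 + 8.333) = 3.55 × 0.1614 = 0.5729 V.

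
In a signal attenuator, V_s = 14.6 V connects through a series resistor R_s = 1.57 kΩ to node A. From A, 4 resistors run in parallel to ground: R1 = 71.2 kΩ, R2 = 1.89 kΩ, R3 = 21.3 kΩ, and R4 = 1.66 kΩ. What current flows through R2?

Parallel bank: R_p = 1/(1/71.2 + 1/1.89 + 1/21.3 + 1/1.66) = 0.8386 kΩ.
Node voltage V_A = V_s · R_p/(R_s + R_p) = 14.6 × 0.3482 = 5.083 V.
Branch current I = V_A/R2 = 5.083/1.89 = 2.690 mA.
(Check via current divider: I_total = 6.062 mA; share G_k/ΣG = 0.4437 → same result.)

I ≈ 2.69 mA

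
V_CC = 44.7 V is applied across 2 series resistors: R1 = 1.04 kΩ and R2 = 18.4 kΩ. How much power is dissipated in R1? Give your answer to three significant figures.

Series current I = V_CC/ΣR = 44.7/19.44 = 2.299 mA.
P(R1) = I²·R1 = (2.299)² × 1.04 = 5.499 mW.

P ≈ 5.50 mW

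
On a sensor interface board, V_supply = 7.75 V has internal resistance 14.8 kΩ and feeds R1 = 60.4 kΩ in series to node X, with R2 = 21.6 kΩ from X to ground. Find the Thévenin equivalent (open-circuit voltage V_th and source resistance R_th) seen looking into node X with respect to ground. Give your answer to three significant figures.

V_th ≈ 1.73 V, R_th ≈ 16.8 kΩ

R1' = 14.8 + 60.4 = 75.20 kΩ (source resistance + R1).
With X open, the divider is unloaded: V_th = 7.75 × 21.6/96.80 = 1.729 V.
Zeroing V_supply shorts the top of R1' to ground, so R_th = R1' ‖ R2 = 16.78 kΩ.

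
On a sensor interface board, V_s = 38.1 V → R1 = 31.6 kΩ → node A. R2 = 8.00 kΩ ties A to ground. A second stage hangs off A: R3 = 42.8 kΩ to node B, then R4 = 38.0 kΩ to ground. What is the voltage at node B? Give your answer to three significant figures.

V_B ≈ 3.35 V

Node A sees R2 in parallel with the series input of stage 2, R3 + R4 = 80.80 kΩ.
R2 ‖ (R3+R4) = 7.279 kΩ.
V_A = 38.1 × 7.279/(31.6 + 7.279) = 7.133 V.
Stage 2 is unloaded, so V_B = V_A · R4/(R3+R4) = 7.133 × 38.0/80.80 = 3.355 V.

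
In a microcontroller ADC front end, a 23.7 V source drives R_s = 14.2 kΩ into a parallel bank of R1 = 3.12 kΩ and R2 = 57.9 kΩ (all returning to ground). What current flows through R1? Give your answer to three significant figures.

Parallel bank: R_p = 1/(1/3.12 + 1/57.9) = 2.960 kΩ.
V_A = 23.7 × 2.960/17.16 = 4.089 V.
Branch current I = V_A/R1 = 4.089/3.12 = 1.310 mA.

I ≈ 1.31 mA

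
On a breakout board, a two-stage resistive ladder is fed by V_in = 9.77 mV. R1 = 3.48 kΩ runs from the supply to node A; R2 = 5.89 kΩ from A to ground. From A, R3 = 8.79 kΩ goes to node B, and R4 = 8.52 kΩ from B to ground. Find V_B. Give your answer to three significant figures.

V_B ≈ 2.68 mV

Node A sees R2 in parallel with the series input of stage 2, R3 + R4 = 17.31 kΩ.
R2 ‖ (R3+R4) = 4.395 kΩ.
First divider: V_A = V_in · 4.395/(3.48 + 4.395) = 5.452 mV.
Stage 2 is unloaded, so V_B = V_A · R4/(R3+R4) = 5.452 × 8.52/17.31 = 2.684 mV.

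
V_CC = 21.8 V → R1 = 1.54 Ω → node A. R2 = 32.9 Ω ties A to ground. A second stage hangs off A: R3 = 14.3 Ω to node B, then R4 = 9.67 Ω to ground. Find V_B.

V_B ≈ 7.92 V

Node A sees R2 in parallel with the series input of stage 2, R3 + R4 = 23.97 Ω.
Effective lower resistance at A: R2 ‖ 23.97 = 13.87 Ω.
V_A = 21.8 × 13.87/(1.54 + 13.87) = 19.62 V.
V_B = V_A × 0.4034 = 7.916 V.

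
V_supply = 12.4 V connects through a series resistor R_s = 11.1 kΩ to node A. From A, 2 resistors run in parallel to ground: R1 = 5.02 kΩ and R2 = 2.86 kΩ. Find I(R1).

Equivalent of the parallel group: R_p = 1.822 kΩ.
V_A = 12.4 × 1.822/12.92 = 1.748 V.
Branch current I = V_A/R1 = 1.748/5.02 = 0.3483 mA.

I ≈ 0.348 mA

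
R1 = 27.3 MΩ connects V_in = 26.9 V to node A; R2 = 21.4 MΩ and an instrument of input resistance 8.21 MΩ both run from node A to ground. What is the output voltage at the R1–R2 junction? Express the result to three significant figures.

V_out ≈ 4.80 V

The load sits in parallel with R2, giving an effective lower resistance R2' = R2·R_L/(R2+R_L) = 5.934 MΩ.
Then V_out = V_in · R2'/(R1 + R2') = 26.9 × 5.934/33.23 = 4.803 V.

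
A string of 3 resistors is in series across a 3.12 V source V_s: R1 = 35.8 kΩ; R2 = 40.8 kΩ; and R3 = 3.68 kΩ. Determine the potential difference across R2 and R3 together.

V ≈ 1.73 V

Total series resistance ΣR = 35.8 + 40.8 + 3.68 = 80.28 kΩ.
R_{R2..R3} = 40.8 + 3.68 = 44.48 kΩ.
By the voltage-divider rule, V = 3.12 × 44.48/80.28 = 1.729 V.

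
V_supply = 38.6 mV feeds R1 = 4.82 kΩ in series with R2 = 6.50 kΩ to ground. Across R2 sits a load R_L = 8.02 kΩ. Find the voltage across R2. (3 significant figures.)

The load sits in parallel with R2, giving an effective lower resistance R2' = R2·R_L/(R2+R_L) = 3.590 kΩ.
Now apply the divider: V_out = 38.6 × 0.4269 = 16.48 mV.

V_out ≈ 16.5 mV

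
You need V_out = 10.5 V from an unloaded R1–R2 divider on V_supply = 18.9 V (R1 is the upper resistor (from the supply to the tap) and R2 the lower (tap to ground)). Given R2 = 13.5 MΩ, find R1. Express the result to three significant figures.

V_out/V_supply = R2/(R1+R2) = 0.5556.
Rearranging, R1 = R2·(1−k)/k = 13.5 × 0.8000 = 10.80 MΩ.

R1 ≈ 10.8 MΩ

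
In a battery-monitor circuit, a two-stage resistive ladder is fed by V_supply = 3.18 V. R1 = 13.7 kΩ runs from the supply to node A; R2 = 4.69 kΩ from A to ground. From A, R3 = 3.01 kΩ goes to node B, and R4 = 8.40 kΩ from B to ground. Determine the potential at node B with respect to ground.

V_B ≈ 0.457 V

Node A sees R2 in parallel with the series input of stage 2, R3 + R4 = 11.41 kΩ.
R2 ‖ (R3+R4) = 3.324 kΩ.
So V_A = 3.18 × 0.1952 = 0.6209 V.
V_B = V_A × 0.7362 = 0.4571 V.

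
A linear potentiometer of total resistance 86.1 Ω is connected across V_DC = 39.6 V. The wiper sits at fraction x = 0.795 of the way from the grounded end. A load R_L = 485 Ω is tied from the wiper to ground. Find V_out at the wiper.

V_out ≈ 30.6 V

The pot divides into 17.65 Ω above the wiper and 68.45 Ω below.
R_L loads the lower segment: effective lower R = 59.98 Ω.
Loaded-divider output: V_out = 39.6 × 0.7726 = 30.60 V.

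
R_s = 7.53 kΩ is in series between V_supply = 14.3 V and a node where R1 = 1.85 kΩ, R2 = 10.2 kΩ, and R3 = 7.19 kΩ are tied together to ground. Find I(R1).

I ≈ 1.13 mA

Combine the parallel branches: R_p = (1/1.85 + 1/10.2 + 1/7.19)⁻¹ = 1.286 kΩ.
V_A = 14.3 × 1.286/8.816 = 2.086 V.
I(R1) = V_A / R1 = 2.086/1.85 = 1.127 mA.
(Equivalently: I_total = 1.622 mA, then current-divider fraction G_k/ΣG = 0.6951.)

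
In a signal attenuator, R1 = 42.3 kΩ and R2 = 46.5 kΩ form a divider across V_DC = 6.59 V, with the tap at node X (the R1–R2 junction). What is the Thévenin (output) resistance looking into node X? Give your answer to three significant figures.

Zeroing V_DC shorts the top of R1 to ground, so R_th = R1 ‖ R2 = 22.15 kΩ.

R_th ≈ 22.2 kΩ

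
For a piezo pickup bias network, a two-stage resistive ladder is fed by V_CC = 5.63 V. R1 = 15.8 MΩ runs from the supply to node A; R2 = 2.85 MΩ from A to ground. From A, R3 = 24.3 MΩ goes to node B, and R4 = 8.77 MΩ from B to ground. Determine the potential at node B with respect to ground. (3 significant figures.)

The second stage (R3 + R4 = 33.07 MΩ) loads node A in parallel with R2.
R2 ‖ (R3+R4) = 2.624 MΩ.
V_A = 5.63 × 2.624/(15.8 + 2.624) = 0.8018 V.
Then the unloaded second divider: V_B = V_A × R4/(R3+R4) = 0.8018 × 0.2652 = 0.2126 V.

V_B ≈ 0.213 V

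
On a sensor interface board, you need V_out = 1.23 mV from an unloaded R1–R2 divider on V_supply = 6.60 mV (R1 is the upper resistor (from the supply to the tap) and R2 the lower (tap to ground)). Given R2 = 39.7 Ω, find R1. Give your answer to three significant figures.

R1 ≈ 173 Ω

V_out/V_supply = R2/(R1+R2) = 0.1864.
R1 = R2·(1/k − 1) = 39.7 × 4.366 = 173.3 Ω.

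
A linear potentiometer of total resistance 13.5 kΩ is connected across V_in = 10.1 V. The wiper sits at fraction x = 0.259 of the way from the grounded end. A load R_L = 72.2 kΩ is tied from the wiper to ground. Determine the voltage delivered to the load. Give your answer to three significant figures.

V_out ≈ 2.53 V

The pot divides into 10.00 kΩ above the wiper and 3.497 kΩ below.
Lower segment in parallel with the load: 3.497 ‖ 72.2 = 3.335 kΩ.
V_out = 10.1 × 3.335/(10.00 + 3.335) = 2.525 V.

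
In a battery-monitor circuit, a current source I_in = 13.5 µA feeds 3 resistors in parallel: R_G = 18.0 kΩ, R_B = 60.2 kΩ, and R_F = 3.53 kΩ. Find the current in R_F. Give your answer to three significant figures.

I ≈ 10.8 µA

Total conductance ΣG = 1/18.0 + 1/60.2 + 1/3.53 = 0.3555 (units of 1/kΩ).
Current divider: I(R_F) = I_in · G_k/ΣG = 13.5 × (0.2833/0.3555) = 13.5 × 0.7970 = 10.76 µA.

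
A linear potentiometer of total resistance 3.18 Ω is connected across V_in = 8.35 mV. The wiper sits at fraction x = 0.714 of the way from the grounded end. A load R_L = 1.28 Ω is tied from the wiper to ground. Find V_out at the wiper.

Lower segment x·R_p = 2.271 Ω; upper segment (1−x)·R_p = 0.9095 Ω.
(x·R_p) ‖ R_L = 0.8185 Ω.
Loaded-divider output: V_out = 8.35 × 0.4737 = 3.955 mV.
(Unloaded: V_out = x·V_in = 5.96 mV.)

V_out ≈ 3.96 mV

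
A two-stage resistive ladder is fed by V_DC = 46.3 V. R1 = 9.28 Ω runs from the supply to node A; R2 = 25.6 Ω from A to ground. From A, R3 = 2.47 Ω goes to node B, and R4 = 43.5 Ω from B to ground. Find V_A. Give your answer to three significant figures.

Looking into the second stage from A: R3 + R4 = 45.97 Ω appears in parallel with R2.
R2 ‖ (R3+R4) = 16.44 Ω.
So V_A = 46.3 × 0.6392 = 29.60 V.

V_A ≈ 29.6 V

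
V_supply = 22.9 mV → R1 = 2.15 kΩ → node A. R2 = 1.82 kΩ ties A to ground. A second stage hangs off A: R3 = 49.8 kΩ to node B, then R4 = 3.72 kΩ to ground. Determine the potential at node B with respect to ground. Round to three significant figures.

V_B ≈ 0.717 mV

The second stage (R3 + R4 = 53.52 kΩ) loads node A in parallel with R2.
Effective lower resistance at A: R2 ‖ 53.52 = 1.760 kΩ.
First divider: V_A = V_supply · 1.760/(2.15 + 1.760) = 10.31 mV.
V_B = V_A × 0.06951 = 0.7165 mV.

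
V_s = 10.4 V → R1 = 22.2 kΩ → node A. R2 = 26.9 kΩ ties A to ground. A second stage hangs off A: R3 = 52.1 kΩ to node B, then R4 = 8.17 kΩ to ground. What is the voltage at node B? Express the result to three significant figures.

The second stage (R3 + R4 = 60.27 kΩ) loads node A in parallel with R2.
R2 ‖ (R3+R4) = 18.60 kΩ.
V_A = 10.4 × 18.60/(22.2 + 18.60) = 4.741 V.
Then the unloaded second divider: V_B = V_A × R4/(R3+R4) = 4.741 × 0.1356 = 0.6427 V.

V_B ≈ 0.643 V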